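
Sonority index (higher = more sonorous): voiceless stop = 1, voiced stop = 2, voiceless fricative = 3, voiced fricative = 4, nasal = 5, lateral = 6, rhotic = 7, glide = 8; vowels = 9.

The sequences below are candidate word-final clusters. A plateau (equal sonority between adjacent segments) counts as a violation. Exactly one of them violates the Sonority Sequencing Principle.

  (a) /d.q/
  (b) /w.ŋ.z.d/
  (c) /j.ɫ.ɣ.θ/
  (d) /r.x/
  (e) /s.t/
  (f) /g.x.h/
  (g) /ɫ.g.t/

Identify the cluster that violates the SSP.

(a) 2-1 → obeys
(b) 8-5-4-2 → obeys
(c) 8-6-4-3 → obeys
(d) 7-3 → obeys
(e) 3-1 → obeys
(f) 2-3-3 → violates
(g) 6-2-1 → obeys

f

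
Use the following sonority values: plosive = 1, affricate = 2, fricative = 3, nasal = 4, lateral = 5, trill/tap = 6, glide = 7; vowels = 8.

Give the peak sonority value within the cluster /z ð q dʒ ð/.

/z/ is a fricative (sonority 3).
/ð/ is a fricative (sonority 3).
/q/ is a plosive (sonority 1).
/dʒ/ is an affricate (sonority 2).
/ð/ is a fricative (sonority 3).
The maximum is 3.

3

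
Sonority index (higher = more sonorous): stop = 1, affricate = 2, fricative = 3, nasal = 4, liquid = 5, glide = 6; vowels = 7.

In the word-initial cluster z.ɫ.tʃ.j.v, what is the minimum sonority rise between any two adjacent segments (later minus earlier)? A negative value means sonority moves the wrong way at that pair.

-3

/z/ — fricative, sonority 3.
/ɫ/ — liquid, sonority 5.
/tʃ/ — affricate, sonority 2.
/j/ — glide, sonority 6.
/v/ — fricative, sonority 3.
/z/→/ɫ/: change +2.
/ɫ/→/tʃ/: change -3.
/tʃ/→/j/: change +4.
/j/→/v/: change -3.
Minimum = -3.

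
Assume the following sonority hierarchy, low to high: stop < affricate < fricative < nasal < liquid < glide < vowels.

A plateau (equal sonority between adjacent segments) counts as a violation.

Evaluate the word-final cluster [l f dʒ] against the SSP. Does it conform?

yes

/l/: liquid = 5.
/f/: fricative = 3.
/dʒ/: affricate = 2.
The profile 5-3-2 strictly falls, so the word-final cluster satisfies the SSP.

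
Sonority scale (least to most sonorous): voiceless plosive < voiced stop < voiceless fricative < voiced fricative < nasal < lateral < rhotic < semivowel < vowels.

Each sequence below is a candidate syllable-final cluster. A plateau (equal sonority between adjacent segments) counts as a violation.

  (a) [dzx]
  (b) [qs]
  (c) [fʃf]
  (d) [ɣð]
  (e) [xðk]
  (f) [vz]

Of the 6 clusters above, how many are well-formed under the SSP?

0

(a) sonority 2-4-3: ill-formed.
(b) sonority 1-3: ill-formed.
(c) sonority 3-3-3: ill-formed.
(d) sonority 4-4: ill-formed.
(e) sonority 3-4-1: ill-formed.
(f) sonority 4-4: ill-formed.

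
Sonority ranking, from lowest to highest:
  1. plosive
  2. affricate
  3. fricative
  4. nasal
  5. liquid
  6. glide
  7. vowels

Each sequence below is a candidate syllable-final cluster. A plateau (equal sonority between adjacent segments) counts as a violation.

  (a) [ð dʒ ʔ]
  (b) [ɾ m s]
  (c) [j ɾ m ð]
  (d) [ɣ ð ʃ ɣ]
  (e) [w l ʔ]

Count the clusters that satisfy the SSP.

4

(a) [ð dʒ ʔ]: profile 3-2-1 — obeys.
(b) [ɾ m s]: profile 5-4-3 — obeys.
(c) [j ɾ m ð]: profile 6-5-4-3 — obeys.
(d) [ɣ ð ʃ ɣ]: profile 3-3-3-3 — violates.
(e) [w l ʔ]: profile 6-5-1 — obeys.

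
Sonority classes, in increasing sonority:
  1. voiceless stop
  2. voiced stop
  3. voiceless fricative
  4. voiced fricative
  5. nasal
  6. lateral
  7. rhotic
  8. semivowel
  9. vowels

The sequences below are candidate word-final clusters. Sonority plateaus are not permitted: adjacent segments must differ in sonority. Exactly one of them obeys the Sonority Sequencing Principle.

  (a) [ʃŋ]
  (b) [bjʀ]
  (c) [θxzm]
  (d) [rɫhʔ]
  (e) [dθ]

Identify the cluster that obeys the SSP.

d

(a) sonority 3-5: ill-formed.
(b) sonority 2-8-7: ill-formed.
(c) sonority 3-3-4-5: ill-formed.
(d) sonority 7-6-3-1: well-formed.
(e) sonority 2-3: ill-formed.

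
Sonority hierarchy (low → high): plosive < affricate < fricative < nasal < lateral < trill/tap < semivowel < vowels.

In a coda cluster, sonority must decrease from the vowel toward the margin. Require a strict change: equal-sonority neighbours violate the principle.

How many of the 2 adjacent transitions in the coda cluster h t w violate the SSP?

/h/: fricative = 3.
/t/: plosive = 1.
/w/: semivowel = 7.
/h/→/t/: 3→1 (falls) — ok.
/t/→/w/: 1→7 (does not fall) — violation.

1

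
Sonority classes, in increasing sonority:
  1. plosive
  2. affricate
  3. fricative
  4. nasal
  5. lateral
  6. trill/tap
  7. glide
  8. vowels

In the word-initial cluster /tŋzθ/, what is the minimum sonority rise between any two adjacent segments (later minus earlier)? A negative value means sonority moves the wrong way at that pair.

/t/: plosive = 1.
/ŋ/: nasal = 4.
/z/: fricative = 3.
/θ/: fricative = 3.
/t/→/ŋ/: change +3.
/ŋ/→/z/: change -1.
/z/→/θ/: change +0.
Minimum = -1.

-1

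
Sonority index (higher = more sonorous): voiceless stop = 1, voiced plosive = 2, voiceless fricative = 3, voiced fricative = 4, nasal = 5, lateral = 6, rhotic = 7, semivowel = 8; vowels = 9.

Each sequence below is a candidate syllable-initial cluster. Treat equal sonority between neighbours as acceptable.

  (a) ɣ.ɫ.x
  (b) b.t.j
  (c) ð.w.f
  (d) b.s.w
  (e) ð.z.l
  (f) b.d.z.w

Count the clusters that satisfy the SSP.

(a) ɣ.ɫ.x: profile 4-6-3 — violates.
(b) b.t.j: profile 2-1-8 — violates.
(c) ð.w.f: profile 4-8-3 — violates.
(d) b.s.w: profile 2-3-8 — obeys.
(e) ð.z.l: profile 4-4-6 — obeys.
(f) b.d.z.w: profile 2-2-4-8 — obeys.

3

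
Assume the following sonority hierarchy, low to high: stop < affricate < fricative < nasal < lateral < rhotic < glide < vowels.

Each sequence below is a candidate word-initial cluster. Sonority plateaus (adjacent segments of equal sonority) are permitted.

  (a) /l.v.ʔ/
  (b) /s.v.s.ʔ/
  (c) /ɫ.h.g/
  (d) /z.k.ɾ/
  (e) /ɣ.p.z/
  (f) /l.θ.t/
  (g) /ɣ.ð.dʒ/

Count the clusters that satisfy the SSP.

(a) 5-3-1 → violates
(b) 3-3-3-1 → violates
(c) 5-3-1 → violates
(d) 3-1-6 → violates
(e) 3-1-3 → violates
(f) 5-3-1 → violates
(g) 3-3-2 → violates

0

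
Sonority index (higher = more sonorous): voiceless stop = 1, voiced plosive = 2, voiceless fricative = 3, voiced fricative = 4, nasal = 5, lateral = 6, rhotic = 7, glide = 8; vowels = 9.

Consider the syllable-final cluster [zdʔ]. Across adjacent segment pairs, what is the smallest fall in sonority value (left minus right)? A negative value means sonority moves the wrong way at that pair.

1

/z/ is a voiced fricative (sonority 4).
/d/ is a voiced plosive (sonority 2).
/ʔ/ is a voiceless stop (sonority 1).
/z/→/d/: change +2.
/d/→/ʔ/: change +1.
Minimum = 1.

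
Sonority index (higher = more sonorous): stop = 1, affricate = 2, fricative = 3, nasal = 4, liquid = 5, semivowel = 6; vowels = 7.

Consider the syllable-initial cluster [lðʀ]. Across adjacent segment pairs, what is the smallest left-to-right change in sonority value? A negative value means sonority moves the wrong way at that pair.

/l/ — liquid, sonority 5.
/ð/ — fricative, sonority 3.
/ʀ/ — liquid, sonority 5.
/l/→/ð/: change -2.
/ð/→/ʀ/: change +2.
Minimum = -2.

-2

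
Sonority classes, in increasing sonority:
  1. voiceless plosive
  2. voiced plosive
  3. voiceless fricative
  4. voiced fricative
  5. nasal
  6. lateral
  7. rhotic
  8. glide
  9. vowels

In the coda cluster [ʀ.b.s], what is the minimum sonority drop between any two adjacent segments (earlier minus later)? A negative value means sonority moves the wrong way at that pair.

/ʀ/ — rhotic, sonority 7.
/b/ — voiced plosive, sonority 2.
/s/ — voiceless fricative, sonority 3.
/ʀ/→/b/: change +5.
/b/→/s/: change -1.
Minimum = -1.

-1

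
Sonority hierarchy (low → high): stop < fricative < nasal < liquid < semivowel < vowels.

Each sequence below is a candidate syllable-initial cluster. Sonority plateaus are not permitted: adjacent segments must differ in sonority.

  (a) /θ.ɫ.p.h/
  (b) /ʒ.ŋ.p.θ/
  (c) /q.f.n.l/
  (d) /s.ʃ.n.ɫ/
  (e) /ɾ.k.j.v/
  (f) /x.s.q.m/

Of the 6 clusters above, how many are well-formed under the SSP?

(a) sonority 2-4-1-2: ill-formed.
(b) sonority 2-3-1-2: ill-formed.
(c) sonority 1-2-3-4: well-formed.
(d) sonority 2-2-3-4: ill-formed.
(e) sonority 4-1-5-2: ill-formed.
(f) sonority 2-2-1-3: ill-formed.

1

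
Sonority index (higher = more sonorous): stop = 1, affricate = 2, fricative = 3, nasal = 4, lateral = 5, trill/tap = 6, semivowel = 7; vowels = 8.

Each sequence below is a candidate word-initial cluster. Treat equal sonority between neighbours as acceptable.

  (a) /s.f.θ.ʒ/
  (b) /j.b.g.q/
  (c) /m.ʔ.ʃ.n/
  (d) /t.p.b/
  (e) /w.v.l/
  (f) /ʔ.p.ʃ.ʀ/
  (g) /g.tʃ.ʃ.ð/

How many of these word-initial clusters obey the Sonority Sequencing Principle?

4

(a) /s.f.θ.ʒ/: profile 3-3-3-3 — obeys.
(b) /j.b.g.q/: profile 7-1-1-1 — violates.
(c) /m.ʔ.ʃ.n/: profile 4-1-3-4 — violates.
(d) /t.p.b/: profile 1-1-1 — obeys.
(e) /w.v.l/: profile 7-3-5 — violates.
(f) /ʔ.p.ʃ.ʀ/: profile 1-1-3-6 — obeys.
(g) /g.tʃ.ʃ.ð/: profile 1-2-3-3 — obeys.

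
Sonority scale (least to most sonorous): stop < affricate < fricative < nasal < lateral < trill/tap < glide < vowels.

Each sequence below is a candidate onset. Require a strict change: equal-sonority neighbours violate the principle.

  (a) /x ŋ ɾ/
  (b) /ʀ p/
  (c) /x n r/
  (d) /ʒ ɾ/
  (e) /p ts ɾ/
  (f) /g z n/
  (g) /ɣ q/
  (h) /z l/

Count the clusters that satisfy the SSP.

(a) sonority 3-4-6: well-formed.
(b) sonority 6-1: ill-formed.
(c) sonority 3-4-6: well-formed.
(d) sonority 3-6: well-formed.
(e) sonority 1-2-6: well-formed.
(f) sonority 1-3-4: well-formed.
(g) sonority 3-1: ill-formed.
(h) sonority 3-5: well-formed.

6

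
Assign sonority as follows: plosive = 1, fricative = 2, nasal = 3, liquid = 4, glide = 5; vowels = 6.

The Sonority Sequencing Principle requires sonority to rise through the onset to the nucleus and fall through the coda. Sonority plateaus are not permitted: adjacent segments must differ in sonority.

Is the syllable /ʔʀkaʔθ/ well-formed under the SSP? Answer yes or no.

Onset: /ʔ/ is a plosive (sonority 1), /ʀ/ is a liquid (sonority 4), /k/ is a plosive (sonority 1); then the nucleus /a/ (sonority 6).
Onset profile 1-4-1-6 — does not strictly rise throughout.
Coda: /ʔ/ is a plosive (sonority 1), /θ/ is a fricative (sonority 2).
Coda profile 6-1-2 — does not strictly fall throughout.

no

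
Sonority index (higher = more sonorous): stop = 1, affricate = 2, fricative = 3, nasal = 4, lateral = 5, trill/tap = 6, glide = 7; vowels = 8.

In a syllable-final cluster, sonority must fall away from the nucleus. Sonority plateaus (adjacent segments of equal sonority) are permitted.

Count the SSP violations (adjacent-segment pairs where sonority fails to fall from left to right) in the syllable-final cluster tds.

/t/: stop = 1.
/d/: stop = 1.
/s/: fricative = 3.
/t/→/d/: 1→1 (plateau, allowed) — ok.
/d/→/s/: 1→3 (does not fall) — violation.

1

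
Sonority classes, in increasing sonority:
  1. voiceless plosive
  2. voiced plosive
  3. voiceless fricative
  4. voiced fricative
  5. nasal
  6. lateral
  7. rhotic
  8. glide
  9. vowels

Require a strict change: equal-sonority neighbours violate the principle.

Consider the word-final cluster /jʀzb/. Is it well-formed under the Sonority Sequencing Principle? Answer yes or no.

yes

/j/: glide = 8.
/ʀ/: rhotic = 7.
/z/: voiced fricative = 4.
/b/: voiced plosive = 2.
The profile 8-7-4-2 strictly falls, so the word-final cluster satisfies the SSP.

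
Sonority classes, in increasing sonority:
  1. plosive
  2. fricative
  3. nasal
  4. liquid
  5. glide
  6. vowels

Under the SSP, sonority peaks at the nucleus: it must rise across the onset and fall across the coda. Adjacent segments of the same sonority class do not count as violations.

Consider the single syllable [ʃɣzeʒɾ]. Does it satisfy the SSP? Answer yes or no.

Onset: /ʃ/ is a fricative (sonority 2), /ɣ/ is a fricative (sonority 2), /z/ is a fricative (sonority 2); then the nucleus /e/ (sonority 6).
Onset profile 2-2-2-6 — rises to the nucleus.
Coda: /ʒ/ is a fricative (sonority 2), /ɾ/ is a liquid (sonority 4).
Coda profile 6-2-4 — does not fall throughout.

no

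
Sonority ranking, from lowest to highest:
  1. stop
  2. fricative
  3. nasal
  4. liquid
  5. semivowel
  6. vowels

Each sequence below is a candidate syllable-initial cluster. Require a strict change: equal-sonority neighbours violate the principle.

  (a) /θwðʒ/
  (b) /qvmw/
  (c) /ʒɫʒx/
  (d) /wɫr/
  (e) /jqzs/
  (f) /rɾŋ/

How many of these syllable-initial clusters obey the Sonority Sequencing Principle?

(a) /θwðʒ/: profile 2-5-2-2 — violates.
(b) /qvmw/: profile 1-2-3-5 — obeys.
(c) /ʒɫʒx/: profile 2-4-2-2 — violates.
(d) /wɫr/: profile 5-4-4 — violates.
(e) /jqzs/: profile 5-1-2-2 — violates.
(f) /rɾŋ/: profile 4-4-3 — violates.

1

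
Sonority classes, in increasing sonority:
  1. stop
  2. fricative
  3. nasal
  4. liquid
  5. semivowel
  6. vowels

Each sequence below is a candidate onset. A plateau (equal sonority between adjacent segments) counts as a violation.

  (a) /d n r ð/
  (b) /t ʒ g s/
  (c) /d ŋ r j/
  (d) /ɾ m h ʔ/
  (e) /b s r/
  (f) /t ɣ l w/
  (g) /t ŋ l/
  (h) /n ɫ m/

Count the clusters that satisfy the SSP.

(a) sonority 1-3-4-2: ill-formed.
(b) sonority 1-2-1-2: ill-formed.
(c) sonority 1-3-4-5: well-formed.
(d) sonority 4-3-2-1: ill-formed.
(e) sonority 1-2-4: well-formed.
(f) sonority 1-2-4-5: well-formed.
(g) sonority 1-3-4: well-formed.
(h) sonority 3-4-3: ill-formed.

4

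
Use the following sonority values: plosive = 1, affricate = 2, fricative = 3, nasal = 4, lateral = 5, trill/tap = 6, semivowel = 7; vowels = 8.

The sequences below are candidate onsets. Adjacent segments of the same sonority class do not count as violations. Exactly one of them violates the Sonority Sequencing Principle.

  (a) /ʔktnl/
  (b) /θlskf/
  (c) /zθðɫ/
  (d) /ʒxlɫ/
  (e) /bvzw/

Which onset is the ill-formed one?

(a) /ʔktnl/: profile 1-1-1-4-5 — obeys.
(b) /θlskf/: profile 3-5-3-1-3 — violates.
(c) /zθðɫ/: profile 3-3-3-5 — obeys.
(d) /ʒxlɫ/: profile 3-3-5-5 — obeys.
(e) /bvzw/: profile 1-3-3-7 — obeys.

b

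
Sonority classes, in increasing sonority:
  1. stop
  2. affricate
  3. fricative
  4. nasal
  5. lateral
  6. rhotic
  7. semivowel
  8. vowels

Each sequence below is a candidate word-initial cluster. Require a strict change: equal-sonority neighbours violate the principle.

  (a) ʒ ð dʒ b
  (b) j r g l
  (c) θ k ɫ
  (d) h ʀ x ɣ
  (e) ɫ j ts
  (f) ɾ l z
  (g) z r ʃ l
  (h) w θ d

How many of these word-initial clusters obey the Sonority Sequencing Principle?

0

(a) sonority 3-3-2-1: ill-formed.
(b) sonority 7-6-1-5: ill-formed.
(c) sonority 3-1-5: ill-formed.
(d) sonority 3-6-3-3: ill-formed.
(e) sonority 5-7-2: ill-formed.
(f) sonority 6-5-3: ill-formed.
(g) sonority 3-6-3-5: ill-formed.
(h) sonority 7-3-1: ill-formed.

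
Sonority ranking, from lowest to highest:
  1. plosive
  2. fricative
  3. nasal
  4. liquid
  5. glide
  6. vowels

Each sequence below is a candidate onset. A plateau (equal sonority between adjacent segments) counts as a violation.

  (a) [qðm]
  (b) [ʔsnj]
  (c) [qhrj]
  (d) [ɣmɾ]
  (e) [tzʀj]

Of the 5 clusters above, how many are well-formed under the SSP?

(a) sonority 1-2-3: well-formed.
(b) sonority 1-2-3-5: well-formed.
(c) sonority 1-2-4-5: well-formed.
(d) sonority 2-3-4: well-formed.
(e) sonority 1-2-4-5: well-formed.

5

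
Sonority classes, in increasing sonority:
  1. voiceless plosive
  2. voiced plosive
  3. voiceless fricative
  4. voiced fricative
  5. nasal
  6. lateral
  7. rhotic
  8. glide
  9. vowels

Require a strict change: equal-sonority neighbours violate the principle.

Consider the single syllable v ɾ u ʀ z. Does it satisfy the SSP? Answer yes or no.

yes

Onset: /v/ is a voiced fricative (sonority 4), /ɾ/ is a rhotic (sonority 7); then the nucleus /u/ (sonority 9).
Onset profile 4-7-9 — rises to the nucleus.
Coda: /ʀ/ is a rhotic (sonority 7), /z/ is a voiced fricative (sonority 4).
Coda profile 9-7-4 — falls from the nucleus.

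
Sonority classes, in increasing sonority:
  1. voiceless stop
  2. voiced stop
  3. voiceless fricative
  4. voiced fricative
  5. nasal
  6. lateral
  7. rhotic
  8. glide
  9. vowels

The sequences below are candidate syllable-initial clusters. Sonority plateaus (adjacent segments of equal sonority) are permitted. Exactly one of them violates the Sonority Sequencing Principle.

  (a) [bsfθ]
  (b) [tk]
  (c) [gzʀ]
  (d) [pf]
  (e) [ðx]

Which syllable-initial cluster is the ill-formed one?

(a) [bsfθ]: profile 2-3-3-3 — obeys.
(b) [tk]: profile 1-1 — obeys.
(c) [gzʀ]: profile 2-4-7 — obeys.
(d) [pf]: profile 1-3 — obeys.
(e) [ðx]: profile 4-3 — violates.

e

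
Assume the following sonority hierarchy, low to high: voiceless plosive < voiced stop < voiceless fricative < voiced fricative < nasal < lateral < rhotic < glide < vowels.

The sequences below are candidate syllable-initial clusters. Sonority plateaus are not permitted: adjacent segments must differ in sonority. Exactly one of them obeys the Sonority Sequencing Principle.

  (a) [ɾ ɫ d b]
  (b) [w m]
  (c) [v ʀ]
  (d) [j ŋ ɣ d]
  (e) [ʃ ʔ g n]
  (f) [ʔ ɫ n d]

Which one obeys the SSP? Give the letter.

(a) 7-6-2-2 → violates
(b) 8-5 → violates
(c) 4-7 → obeys
(d) 8-5-4-2 → violates
(e) 3-1-2-5 → violates
(f) 1-6-5-2 → violates

c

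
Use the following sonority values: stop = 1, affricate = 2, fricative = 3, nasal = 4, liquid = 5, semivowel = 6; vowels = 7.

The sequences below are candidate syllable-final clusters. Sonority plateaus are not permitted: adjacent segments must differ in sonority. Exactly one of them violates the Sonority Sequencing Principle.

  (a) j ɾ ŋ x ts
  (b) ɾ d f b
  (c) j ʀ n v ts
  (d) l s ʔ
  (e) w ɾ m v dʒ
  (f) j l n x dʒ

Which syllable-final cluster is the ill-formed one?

(a) 6-5-4-3-2 → obeys
(b) 5-1-3-1 → violates
(c) 6-5-4-3-2 → obeys
(d) 5-3-1 → obeys
(e) 6-5-4-3-2 → obeys
(f) 6-5-4-3-2 → obeys

b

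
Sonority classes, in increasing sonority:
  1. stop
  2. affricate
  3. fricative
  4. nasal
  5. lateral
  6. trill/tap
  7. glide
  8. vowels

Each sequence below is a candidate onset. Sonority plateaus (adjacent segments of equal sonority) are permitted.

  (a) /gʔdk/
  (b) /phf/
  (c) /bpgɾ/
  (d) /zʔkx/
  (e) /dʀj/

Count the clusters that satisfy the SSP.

(a) sonority 1-1-1-1: well-formed.
(b) sonority 1-3-3: well-formed.
(c) sonority 1-1-1-6: well-formed.
(d) sonority 3-1-1-3: ill-formed.
(e) sonority 1-6-7: well-formed.

4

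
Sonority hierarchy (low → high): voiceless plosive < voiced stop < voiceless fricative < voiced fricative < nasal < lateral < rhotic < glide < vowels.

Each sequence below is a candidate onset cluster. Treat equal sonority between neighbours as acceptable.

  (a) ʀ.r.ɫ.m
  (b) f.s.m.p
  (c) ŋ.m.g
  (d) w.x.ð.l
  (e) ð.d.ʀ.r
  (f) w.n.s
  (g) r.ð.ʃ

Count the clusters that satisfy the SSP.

(a) sonority 7-7-6-5: ill-formed.
(b) sonority 3-3-5-1: ill-formed.
(c) sonority 5-5-2: ill-formed.
(d) sonority 8-3-4-6: ill-formed.
(e) sonority 4-2-7-7: ill-formed.
(f) sonority 8-5-3: ill-formed.
(g) sonority 7-4-3: ill-formed.

0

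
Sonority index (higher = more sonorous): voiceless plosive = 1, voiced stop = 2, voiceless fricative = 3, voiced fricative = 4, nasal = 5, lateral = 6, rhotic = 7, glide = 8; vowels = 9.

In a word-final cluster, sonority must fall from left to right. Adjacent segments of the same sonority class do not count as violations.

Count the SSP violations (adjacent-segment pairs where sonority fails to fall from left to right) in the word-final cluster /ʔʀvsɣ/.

/ʔ/: voiceless plosive = 1.
/ʀ/: rhotic = 7.
/v/: voiced fricative = 4.
/s/: voiceless fricative = 3.
/ɣ/: voiced fricative = 4.
/ʔ/→/ʀ/: 1→7 (does not fall) — violation.
/ʀ/→/v/: 7→4 (falls) — ok.
/v/→/s/: 4→3 (falls) — ok.
/s/→/ɣ/: 3→4 (does not fall) — violation.

2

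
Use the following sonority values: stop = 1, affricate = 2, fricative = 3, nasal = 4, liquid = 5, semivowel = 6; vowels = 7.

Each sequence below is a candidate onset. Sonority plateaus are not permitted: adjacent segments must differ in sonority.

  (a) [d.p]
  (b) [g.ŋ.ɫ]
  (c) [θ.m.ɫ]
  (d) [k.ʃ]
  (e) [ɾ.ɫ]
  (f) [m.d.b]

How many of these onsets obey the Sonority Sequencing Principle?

(a) 1-1 → violates
(b) 1-4-5 → obeys
(c) 3-4-5 → obeys
(d) 1-3 → obeys
(e) 5-5 → violates
(f) 4-1-1 → violates

3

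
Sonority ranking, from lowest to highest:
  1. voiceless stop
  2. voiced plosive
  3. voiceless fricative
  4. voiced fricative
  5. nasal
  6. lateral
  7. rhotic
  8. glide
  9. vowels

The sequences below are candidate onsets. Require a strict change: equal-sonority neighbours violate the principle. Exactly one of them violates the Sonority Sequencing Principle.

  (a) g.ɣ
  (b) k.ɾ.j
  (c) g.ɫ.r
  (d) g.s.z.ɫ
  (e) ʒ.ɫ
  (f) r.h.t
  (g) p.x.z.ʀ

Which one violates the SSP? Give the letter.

f

(a) 2-4 → obeys
(b) 1-7-8 → obeys
(c) 2-6-7 → obeys
(d) 2-3-4-6 → obeys
(e) 4-6 → obeys
(f) 7-3-1 → violates
(g) 1-3-4-7 → obeys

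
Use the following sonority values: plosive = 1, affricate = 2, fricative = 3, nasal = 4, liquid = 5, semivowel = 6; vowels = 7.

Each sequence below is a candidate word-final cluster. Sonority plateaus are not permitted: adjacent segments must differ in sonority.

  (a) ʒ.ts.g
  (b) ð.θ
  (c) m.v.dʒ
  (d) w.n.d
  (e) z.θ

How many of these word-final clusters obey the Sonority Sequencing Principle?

(a) 3-2-1 → obeys
(b) 3-3 → violates
(c) 4-3-2 → obeys
(d) 6-4-1 → obeys
(e) 3-3 → violates

3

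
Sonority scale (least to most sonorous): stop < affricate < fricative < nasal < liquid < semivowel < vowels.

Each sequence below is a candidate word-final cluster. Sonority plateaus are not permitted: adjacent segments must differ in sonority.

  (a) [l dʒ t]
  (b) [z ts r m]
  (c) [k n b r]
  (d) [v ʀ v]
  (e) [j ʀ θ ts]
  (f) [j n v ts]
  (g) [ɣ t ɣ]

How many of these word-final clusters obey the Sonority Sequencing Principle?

3

(a) 5-2-1 → obeys
(b) 3-2-5-4 → violates
(c) 1-4-1-5 → violates
(d) 3-5-3 → violates
(e) 6-5-3-2 → obeys
(f) 6-4-3-2 → obeys
(g) 3-1-3 → violates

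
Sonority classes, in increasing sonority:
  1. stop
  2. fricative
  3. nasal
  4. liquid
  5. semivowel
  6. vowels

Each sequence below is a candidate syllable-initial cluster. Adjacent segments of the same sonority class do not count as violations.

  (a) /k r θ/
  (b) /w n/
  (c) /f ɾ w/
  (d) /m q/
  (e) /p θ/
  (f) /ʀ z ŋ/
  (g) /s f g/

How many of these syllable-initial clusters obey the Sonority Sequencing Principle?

2

(a) /k r θ/: profile 1-4-2 — violates.
(b) /w n/: profile 5-3 — violates.
(c) /f ɾ w/: profile 2-4-5 — obeys.
(d) /m q/: profile 3-1 — violates.
(e) /p θ/: profile 1-2 — obeys.
(f) /ʀ z ŋ/: profile 4-2-3 — violates.
(g) /s f g/: profile 2-2-1 — violates.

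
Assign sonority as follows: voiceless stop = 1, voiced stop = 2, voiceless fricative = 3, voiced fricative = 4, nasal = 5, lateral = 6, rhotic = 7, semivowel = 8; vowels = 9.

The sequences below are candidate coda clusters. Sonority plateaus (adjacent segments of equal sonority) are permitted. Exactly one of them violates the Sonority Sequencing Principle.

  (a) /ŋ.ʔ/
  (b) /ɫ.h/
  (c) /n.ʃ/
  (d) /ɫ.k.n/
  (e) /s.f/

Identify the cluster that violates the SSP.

(a) /ŋ.ʔ/: profile 5-1 — obeys.
(b) /ɫ.h/: profile 6-3 — obeys.
(c) /n.ʃ/: profile 5-3 — obeys.
(d) /ɫ.k.n/: profile 6-1-5 — violates.
(e) /s.f/: profile 3-3 — obeys.

d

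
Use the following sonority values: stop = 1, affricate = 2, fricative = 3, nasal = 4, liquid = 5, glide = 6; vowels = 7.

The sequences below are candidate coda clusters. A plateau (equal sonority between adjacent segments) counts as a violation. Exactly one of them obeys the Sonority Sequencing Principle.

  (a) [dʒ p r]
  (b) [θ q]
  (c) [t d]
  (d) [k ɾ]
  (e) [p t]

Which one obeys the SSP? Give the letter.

(a) sonority 2-1-5: ill-formed.
(b) sonority 3-1: well-formed.
(c) sonority 1-1: ill-formed.
(d) sonority 1-5: ill-formed.
(e) sonority 1-1: ill-formed.

b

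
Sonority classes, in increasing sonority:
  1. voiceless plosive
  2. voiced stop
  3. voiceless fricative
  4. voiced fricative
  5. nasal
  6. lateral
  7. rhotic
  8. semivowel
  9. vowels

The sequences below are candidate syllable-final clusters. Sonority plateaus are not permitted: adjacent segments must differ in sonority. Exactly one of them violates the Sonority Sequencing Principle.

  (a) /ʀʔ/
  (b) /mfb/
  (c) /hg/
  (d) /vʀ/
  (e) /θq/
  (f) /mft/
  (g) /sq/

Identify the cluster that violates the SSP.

(a) sonority 7-1: well-formed.
(b) sonority 5-3-2: well-formed.
(c) sonority 3-2: well-formed.
(d) sonority 4-7: ill-formed.
(e) sonority 3-1: well-formed.
(f) sonority 5-3-1: well-formed.
(g) sonority 3-1: well-formed.

d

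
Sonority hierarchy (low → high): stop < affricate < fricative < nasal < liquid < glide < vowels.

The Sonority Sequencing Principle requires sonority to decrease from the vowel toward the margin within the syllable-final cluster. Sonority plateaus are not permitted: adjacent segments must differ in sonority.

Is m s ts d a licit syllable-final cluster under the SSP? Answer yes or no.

yes

/m/: nasal = 4.
/s/: fricative = 3.
/ts/: affricate = 2.
/d/: stop = 1.
The profile 4-3-2-1 strictly falls, so the syllable-final cluster satisfies the SSP.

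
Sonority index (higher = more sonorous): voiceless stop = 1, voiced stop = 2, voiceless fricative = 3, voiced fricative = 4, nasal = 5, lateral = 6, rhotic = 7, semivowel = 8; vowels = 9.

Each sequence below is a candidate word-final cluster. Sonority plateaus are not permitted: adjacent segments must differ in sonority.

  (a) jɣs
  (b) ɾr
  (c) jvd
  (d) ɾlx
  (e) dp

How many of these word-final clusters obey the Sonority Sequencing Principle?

4

(a) sonority 8-4-3: well-formed.
(b) sonority 7-7: ill-formed.
(c) sonority 8-4-2: well-formed.
(d) sonority 7-6-3: well-formed.
(e) sonority 2-1: well-formed.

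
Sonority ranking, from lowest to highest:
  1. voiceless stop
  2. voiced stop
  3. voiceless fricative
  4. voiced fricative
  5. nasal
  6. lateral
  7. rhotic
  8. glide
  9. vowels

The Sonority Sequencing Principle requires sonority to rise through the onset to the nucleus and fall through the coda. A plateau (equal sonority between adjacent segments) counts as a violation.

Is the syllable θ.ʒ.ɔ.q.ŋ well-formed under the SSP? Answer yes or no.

Onset: /θ/ is a voiceless fricative (sonority 3), /ʒ/ is a voiced fricative (sonority 4); then the nucleus /ɔ/ (sonority 9).
Onset profile 3-4-9 — rises to the nucleus.
Coda: /q/ is a voiceless stop (sonority 1), /ŋ/ is a nasal (sonority 5).
Coda profile 9-1-5 — does not strictly fall throughout.

no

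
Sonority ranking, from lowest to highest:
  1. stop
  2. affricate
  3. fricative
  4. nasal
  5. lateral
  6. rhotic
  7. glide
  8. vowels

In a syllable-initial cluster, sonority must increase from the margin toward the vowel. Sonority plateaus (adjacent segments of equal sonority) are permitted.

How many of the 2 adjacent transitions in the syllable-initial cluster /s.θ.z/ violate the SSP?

/s/ — fricative, sonority 3.
/θ/ — fricative, sonority 3.
/z/ — fricative, sonority 3.
/s/→/θ/: 3→3 (plateau, allowed) — ok.
/θ/→/z/: 3→3 (plateau, allowed) — ok.

0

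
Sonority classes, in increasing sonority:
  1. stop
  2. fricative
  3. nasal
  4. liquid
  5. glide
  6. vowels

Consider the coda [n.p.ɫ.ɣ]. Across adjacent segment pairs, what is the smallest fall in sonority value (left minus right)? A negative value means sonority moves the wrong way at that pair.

-3

/n/ is a nasal (sonority 3).
/p/ is a stop (sonority 1).
/ɫ/ is a liquid (sonority 4).
/ɣ/ is a fricative (sonority 2).
/n/→/p/: change +2.
/p/→/ɫ/: change -3.
/ɫ/→/ɣ/: change +2.
Minimum = -3.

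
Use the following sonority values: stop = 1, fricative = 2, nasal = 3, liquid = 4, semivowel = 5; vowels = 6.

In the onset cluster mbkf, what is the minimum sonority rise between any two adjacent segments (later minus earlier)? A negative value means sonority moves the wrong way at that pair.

/m/ — nasal, sonority 3.
/b/ — stop, sonority 1.
/k/ — stop, sonority 1.
/f/ — fricative, sonority 2.
/m/→/b/: change -2.
/b/→/k/: change +0.
/k/→/f/: change +1.
Minimum = -2.

-2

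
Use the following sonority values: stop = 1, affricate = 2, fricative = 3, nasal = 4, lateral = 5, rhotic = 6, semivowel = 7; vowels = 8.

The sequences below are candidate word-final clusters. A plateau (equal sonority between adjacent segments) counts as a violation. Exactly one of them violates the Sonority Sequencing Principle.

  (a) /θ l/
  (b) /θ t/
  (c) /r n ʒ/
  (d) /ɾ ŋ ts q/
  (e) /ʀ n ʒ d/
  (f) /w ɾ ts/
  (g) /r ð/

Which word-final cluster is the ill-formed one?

(a) /θ l/: profile 3-5 — violates.
(b) /θ t/: profile 3-1 — obeys.
(c) /r n ʒ/: profile 6-4-3 — obeys.
(d) /ɾ ŋ ts q/: profile 6-4-2-1 — obeys.
(e) /ʀ n ʒ d/: profile 6-4-3-1 — obeys.
(f) /w ɾ ts/: profile 7-6-2 — obeys.
(g) /r ð/: profile 6-3 — obeys.

a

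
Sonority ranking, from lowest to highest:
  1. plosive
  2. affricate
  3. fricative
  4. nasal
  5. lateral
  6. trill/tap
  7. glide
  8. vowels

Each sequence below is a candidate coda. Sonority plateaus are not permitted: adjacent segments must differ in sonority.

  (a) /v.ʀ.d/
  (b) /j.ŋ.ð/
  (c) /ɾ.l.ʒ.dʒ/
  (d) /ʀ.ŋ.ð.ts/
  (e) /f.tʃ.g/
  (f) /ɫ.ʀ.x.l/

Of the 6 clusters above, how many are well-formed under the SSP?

(a) 3-6-1 → violates
(b) 7-4-3 → obeys
(c) 6-5-3-2 → obeys
(d) 6-4-3-2 → obeys
(e) 3-2-1 → obeys
(f) 5-6-3-5 → violates

4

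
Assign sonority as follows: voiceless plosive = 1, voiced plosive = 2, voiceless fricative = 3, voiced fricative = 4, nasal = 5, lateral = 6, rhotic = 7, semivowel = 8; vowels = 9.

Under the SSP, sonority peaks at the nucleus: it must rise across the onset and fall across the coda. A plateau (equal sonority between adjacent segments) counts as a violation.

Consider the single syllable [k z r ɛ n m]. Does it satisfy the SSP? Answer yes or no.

Onset: /k/ is a voiceless plosive (sonority 1), /z/ is a voiced fricative (sonority 4), /r/ is a rhotic (sonority 7); then the nucleus /ɛ/ (sonority 9).
Onset profile 1-4-7-9 — rises to the nucleus.
Coda: /n/ is a nasal (sonority 5), /m/ is a nasal (sonority 5).
Coda profile 9-5-5 — does not strictly fall throughout.

no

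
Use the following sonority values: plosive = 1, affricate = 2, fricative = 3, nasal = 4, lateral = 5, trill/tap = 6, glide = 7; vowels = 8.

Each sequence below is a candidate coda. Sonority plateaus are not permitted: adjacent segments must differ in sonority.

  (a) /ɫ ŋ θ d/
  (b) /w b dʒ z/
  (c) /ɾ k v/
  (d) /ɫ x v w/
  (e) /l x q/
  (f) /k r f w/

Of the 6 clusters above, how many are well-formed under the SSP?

2

(a) /ɫ ŋ θ d/: profile 5-4-3-1 — obeys.
(b) /w b dʒ z/: profile 7-1-2-3 — violates.
(c) /ɾ k v/: profile 6-1-3 — violates.
(d) /ɫ x v w/: profile 5-3-3-7 — violates.
(e) /l x q/: profile 5-3-1 — obeys.
(f) /k r f w/: profile 1-6-3-7 — violates.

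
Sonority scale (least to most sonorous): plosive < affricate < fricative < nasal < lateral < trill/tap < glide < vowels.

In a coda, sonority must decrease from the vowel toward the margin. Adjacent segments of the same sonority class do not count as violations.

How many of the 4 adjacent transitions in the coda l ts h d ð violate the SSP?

/l/ is a lateral (sonority 5).
/ts/ is an affricate (sonority 2).
/h/ is a fricative (sonority 3).
/d/ is a plosive (sonority 1).
/ð/ is a fricative (sonority 3).
/l/→/ts/: 5→2 (falls) — ok.
/ts/→/h/: 2→3 (does not fall) — violation.
/h/→/d/: 3→1 (falls) — ok.
/d/→/ð/: 1→3 (does not fall) — violation.

2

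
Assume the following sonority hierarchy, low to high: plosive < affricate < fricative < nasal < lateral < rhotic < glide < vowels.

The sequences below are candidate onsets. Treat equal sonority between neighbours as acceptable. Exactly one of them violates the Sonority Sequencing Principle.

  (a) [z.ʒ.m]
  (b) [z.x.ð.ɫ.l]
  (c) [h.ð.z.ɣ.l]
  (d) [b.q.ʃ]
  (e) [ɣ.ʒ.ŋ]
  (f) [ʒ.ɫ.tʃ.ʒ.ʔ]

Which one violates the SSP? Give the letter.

(a) 3-3-4 → obeys
(b) 3-3-3-5-5 → obeys
(c) 3-3-3-3-5 → obeys
(d) 1-1-3 → obeys
(e) 3-3-4 → obeys
(f) 3-5-2-3-1 → violates

f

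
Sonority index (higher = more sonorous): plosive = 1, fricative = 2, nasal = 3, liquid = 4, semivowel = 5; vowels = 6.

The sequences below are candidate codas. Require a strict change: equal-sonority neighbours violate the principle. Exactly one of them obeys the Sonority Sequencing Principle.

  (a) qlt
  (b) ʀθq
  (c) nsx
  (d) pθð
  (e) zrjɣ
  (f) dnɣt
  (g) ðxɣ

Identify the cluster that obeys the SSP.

(a) qlt: profile 1-4-1 — violates.
(b) ʀθq: profile 4-2-1 — obeys.
(c) nsx: profile 3-2-2 — violates.
(d) pθð: profile 1-2-2 — violates.
(e) zrjɣ: profile 2-4-5-2 — violates.
(f) dnɣt: profile 1-3-2-1 — violates.
(g) ðxɣ: profile 2-2-2 — violates.

b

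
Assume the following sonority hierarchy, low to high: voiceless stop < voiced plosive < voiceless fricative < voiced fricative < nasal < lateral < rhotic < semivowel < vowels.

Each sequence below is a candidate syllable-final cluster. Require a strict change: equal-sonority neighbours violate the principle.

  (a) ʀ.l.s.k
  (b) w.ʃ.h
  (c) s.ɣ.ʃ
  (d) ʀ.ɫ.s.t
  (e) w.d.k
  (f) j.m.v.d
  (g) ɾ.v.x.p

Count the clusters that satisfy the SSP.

(a) 7-6-3-1 → obeys
(b) 8-3-3 → violates
(c) 3-4-3 → violates
(d) 7-6-3-1 → obeys
(e) 8-2-1 → obeys
(f) 8-5-4-2 → obeys
(g) 7-4-3-1 → obeys

5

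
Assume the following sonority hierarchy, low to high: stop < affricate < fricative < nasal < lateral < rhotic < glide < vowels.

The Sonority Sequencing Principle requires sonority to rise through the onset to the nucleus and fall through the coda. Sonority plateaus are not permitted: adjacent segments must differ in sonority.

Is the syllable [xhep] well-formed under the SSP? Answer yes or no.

Onset: /x/ is a fricative (sonority 3), /h/ is a fricative (sonority 3); then the nucleus /e/ (sonority 8).
Onset profile 3-3-8 — does not strictly rise throughout.
Coda: /p/ is a stop (sonority 1).
Coda profile 8-1 — falls from the nucleus.

no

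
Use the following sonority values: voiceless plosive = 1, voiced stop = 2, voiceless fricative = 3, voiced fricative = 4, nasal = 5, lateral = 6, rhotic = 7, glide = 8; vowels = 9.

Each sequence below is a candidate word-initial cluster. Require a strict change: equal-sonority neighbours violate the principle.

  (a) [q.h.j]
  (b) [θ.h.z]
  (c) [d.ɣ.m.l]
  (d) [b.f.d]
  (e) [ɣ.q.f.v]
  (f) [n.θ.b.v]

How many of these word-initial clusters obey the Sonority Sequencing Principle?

(a) sonority 1-3-8: well-formed.
(b) sonority 3-3-4: ill-formed.
(c) sonority 2-4-5-6: well-formed.
(d) sonority 2-3-2: ill-formed.
(e) sonority 4-1-3-4: ill-formed.
(f) sonority 5-3-2-4: ill-formed.

2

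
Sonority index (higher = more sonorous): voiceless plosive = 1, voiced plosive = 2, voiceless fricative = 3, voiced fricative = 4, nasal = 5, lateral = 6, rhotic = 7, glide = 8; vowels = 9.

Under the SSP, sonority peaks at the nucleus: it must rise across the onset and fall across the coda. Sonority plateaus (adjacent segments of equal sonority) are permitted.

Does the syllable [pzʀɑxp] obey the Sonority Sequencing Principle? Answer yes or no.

Onset: /p/ is a voiceless plosive (sonority 1), /z/ is a voiced fricative (sonority 4), /ʀ/ is a rhotic (sonority 7); then the nucleus /ɑ/ (sonority 9).
Onset profile 1-4-7-9 — rises to the nucleus.
Coda: /x/ is a voiceless fricative (sonority 3), /p/ is a voiceless plosive (sonority 1).
Coda profile 9-3-1 — falls from the nucleus.

yes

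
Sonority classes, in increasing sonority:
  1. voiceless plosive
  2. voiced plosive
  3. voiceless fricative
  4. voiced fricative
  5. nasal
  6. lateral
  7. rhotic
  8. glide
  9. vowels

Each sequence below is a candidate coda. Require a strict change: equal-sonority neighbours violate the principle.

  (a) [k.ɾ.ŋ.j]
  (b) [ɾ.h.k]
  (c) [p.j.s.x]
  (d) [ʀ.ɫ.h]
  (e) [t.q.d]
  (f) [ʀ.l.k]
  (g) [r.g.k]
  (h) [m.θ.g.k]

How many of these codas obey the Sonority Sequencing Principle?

5

(a) sonority 1-7-5-8: ill-formed.
(b) sonority 7-3-1: well-formed.
(c) sonority 1-8-3-3: ill-formed.
(d) sonority 7-6-3: well-formed.
(e) sonority 1-1-2: ill-formed.
(f) sonority 7-6-1: well-formed.
(g) sonority 7-2-1: well-formed.
(h) sonority 5-3-2-1: well-formed.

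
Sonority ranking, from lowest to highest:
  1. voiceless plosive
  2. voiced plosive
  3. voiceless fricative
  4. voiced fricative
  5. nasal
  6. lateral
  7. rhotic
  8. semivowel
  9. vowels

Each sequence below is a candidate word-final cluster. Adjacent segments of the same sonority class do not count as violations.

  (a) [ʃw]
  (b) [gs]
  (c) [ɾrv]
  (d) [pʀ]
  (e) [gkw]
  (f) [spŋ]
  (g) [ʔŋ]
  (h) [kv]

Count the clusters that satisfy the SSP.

1

(a) 3-8 → violates
(b) 2-3 → violates
(c) 7-7-4 → obeys
(d) 1-7 → violates
(e) 2-1-8 → violates
(f) 3-1-5 → violates
(g) 1-5 → violates
(h) 1-4 → violates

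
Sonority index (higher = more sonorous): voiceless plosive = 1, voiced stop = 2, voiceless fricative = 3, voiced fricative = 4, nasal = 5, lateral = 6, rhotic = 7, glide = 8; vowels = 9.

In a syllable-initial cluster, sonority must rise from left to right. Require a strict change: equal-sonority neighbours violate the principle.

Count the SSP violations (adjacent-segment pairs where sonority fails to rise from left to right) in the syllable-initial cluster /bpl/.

1

/b/ is a voiced stop (sonority 2).
/p/ is a voiceless plosive (sonority 1).
/l/ is a lateral (sonority 6).
/b/→/p/: 2→1 (does not rise) — violation.
/p/→/l/: 1→6 (rises) — ok.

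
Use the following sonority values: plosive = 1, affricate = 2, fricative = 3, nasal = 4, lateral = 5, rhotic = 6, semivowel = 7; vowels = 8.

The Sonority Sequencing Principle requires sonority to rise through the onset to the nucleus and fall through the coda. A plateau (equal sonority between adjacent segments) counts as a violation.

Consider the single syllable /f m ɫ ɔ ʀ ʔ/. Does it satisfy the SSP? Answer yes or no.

yes

Onset: /f/ is a fricative (sonority 3), /m/ is a nasal (sonority 4), /ɫ/ is a lateral (sonority 5); then the nucleus /ɔ/ (sonority 8).
Onset profile 3-4-5-8 — rises to the nucleus.
Coda: /ʀ/ is a rhotic (sonority 6), /ʔ/ is a plosive (sonority 1).
Coda profile 8-6-1 — falls from the nucleus.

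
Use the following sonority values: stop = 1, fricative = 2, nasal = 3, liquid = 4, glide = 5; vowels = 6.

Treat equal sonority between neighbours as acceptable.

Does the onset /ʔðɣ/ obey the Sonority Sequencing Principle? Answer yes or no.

/ʔ/ is a stop (sonority 1).
/ð/ is a fricative (sonority 2).
/ɣ/ is a fricative (sonority 2).
The profile 1-2-2 is non-decreasing (plateaus allowed), so the onset satisfies the SSP.

yes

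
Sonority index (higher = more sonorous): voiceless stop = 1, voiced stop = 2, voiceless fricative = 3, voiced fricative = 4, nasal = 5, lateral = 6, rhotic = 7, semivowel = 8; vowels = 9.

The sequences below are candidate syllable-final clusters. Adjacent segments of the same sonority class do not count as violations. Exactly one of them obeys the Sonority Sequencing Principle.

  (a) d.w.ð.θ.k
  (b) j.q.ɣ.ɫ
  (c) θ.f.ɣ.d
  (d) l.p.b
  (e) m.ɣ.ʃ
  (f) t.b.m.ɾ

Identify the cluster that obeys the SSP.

e

(a) d.w.ð.θ.k: profile 2-8-4-3-1 — violates.
(b) j.q.ɣ.ɫ: profile 8-1-4-6 — violates.
(c) θ.f.ɣ.d: profile 3-3-4-2 — violates.
(d) l.p.b: profile 6-1-2 — violates.
(e) m.ɣ.ʃ: profile 5-4-3 — obeys.
(f) t.b.m.ɾ: profile 1-2-5-7 — violates.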